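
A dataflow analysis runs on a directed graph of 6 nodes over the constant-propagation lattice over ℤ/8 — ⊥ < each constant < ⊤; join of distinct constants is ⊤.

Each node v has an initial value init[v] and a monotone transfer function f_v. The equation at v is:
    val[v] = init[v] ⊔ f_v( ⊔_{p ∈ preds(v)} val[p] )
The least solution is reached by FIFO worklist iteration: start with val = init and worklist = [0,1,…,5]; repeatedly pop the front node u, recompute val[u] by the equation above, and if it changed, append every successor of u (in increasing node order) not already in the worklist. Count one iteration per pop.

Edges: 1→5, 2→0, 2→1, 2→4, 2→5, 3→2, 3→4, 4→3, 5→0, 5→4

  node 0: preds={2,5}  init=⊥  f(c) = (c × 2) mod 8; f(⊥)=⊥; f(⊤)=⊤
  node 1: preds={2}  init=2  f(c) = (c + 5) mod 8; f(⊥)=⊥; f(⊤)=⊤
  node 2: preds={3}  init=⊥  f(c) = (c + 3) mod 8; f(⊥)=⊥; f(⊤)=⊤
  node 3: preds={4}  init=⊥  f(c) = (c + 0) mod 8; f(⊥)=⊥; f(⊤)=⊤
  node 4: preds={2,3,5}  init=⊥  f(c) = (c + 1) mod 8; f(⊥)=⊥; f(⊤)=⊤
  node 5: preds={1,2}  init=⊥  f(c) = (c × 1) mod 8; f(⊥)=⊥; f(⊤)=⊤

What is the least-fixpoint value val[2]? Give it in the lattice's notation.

⊤

Iteration log — 22 steps:
  step 1. node 0  ⊔preds=⊥  new=⊥  stable
  step 2. node 1  ⊔preds=⊥  new=2  stable
  step 3. node 2  ⊔preds=⊥  new=⊥  stable
  step 4. node 3  ⊔preds=⊥  new=⊥  stable
  step 5. node 4  ⊔preds=⊥  new=⊥  stable
  step 6. node 5  ⊔preds=2  new=2  old=⊥  +wl: 0,4
  step 7. node 0  ⊔preds=2  new=4  old=⊥  +wl: 
  step 8. node 4  ⊔preds=2  new=3  old=⊥  +wl: 3
  step 9. node 3  ⊔preds=3  new=3  old=⊥  +wl: 2,4
  step 10. node 2  ⊔preds=3  new=6  old=⊥  +wl: 0,1,5
  step 11. node 4  ⊔preds=⊤  new=⊤  old=3  +wl: 3
  step 12. node 0  ⊔preds=⊤  new=⊤  old=4  +wl: 
  step 13. node 1  ⊔preds=6  new=⊤  old=2  +wl: 
  step 14. node 5  ⊔preds=⊤  new=⊤  old=2  +wl: 0,4
  step 15. node 3  ⊔preds=⊤  new=⊤  old=3  +wl: 2
  step 16. node 0  ⊔preds=⊤  new=⊤  stable
  step 17. node 4  ⊔preds=⊤  new=⊤  stable
  step 18. node 2  ⊔preds=⊤  new=⊤  old=6  +wl: 0,1,4,5
  step 19. node 0  ⊔preds=⊤  new=⊤  stable
  step 20. node 1  ⊔preds=⊤  new=⊤  stable
  step 21. node 4  ⊔preds=⊤  new=⊤  stable
  step 22. node 5  ⊔preds=⊤  new=⊤  stable

Least fixpoint reached:
  node 0: ⊤
  node 1: ⊤
  node 2: ⊤
  node 3: ⊤
  node 4: ⊤
  node 5: ⊤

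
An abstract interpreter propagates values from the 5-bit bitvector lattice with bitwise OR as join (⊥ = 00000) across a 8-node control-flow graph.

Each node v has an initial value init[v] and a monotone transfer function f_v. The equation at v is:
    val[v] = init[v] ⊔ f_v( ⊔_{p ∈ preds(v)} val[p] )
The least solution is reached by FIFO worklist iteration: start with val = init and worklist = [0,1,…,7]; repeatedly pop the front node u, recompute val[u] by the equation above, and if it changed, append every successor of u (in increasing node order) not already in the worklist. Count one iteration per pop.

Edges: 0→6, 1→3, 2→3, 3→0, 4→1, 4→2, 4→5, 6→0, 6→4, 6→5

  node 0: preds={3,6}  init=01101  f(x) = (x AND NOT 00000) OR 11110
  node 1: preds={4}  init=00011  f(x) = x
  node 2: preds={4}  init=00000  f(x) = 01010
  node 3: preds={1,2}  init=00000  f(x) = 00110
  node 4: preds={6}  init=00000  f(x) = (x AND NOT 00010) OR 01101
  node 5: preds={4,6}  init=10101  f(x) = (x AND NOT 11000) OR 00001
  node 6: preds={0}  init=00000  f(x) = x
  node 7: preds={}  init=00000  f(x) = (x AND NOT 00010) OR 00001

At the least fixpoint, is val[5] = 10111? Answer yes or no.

yes

Worklist (17 pops):
  #1 pop 0: in=00000 → 11111 (was 01101); enqueue []
  #2 pop 1: in=00000 → 00011 (no change)
  #3 pop 2: in=00000 → 01010 (was 00000); enqueue []
  #4 pop 3: in=01011 → 00110 (was 00000); enqueue [0]
  #5 pop 4: in=00000 → 01101 (was 00000); enqueue [1,2]
  #6 pop 5: in=01101 → 10101 (no change)
  #7 pop 6: in=11111 → 11111 (was 00000); enqueue [4,5]
  #8 pop 7: in=00000 → 00001 (was 00000); enqueue []
  #9 pop 0: in=11111 → 11111 (no change)
  #10 pop 1: in=01101 → 01111 (was 00011); enqueue [3]
  #11 pop 2: in=01101 → 01010 (no change)
  #12 pop 4: in=11111 → 11101 (was 01101); enqueue [1,2]
  #13 pop 5: in=11111 → 10111 (was 10101); enqueue []
  #14 pop 3: in=01111 → 00110 (no change)
  #15 pop 1: in=11101 → 11111 (was 01111); enqueue [3]
  #16 pop 2: in=11101 → 01010 (no change)
  #17 pop 3: in=11111 → 00110 (no change)

Fixpoint:
  val[0] = 11111
  val[1] = 11111
  val[2] = 01010
  val[3] = 00110
  val[4] = 11101
  val[5] = 10111
  val[6] = 11111
  val[7] = 00001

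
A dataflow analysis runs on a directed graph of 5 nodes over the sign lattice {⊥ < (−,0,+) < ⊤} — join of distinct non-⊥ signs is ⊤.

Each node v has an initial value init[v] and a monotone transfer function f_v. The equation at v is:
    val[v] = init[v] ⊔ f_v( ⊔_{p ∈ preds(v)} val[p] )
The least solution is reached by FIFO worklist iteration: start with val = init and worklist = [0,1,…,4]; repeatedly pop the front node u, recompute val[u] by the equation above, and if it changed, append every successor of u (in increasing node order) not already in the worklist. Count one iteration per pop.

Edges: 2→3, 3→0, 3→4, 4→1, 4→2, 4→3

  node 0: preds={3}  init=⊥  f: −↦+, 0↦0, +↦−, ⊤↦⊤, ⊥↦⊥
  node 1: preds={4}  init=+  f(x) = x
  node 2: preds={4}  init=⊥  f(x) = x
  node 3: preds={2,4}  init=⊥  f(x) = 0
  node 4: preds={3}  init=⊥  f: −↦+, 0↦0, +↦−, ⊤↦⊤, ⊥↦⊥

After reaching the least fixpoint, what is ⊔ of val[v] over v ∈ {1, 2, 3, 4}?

⊤

Trace (9 dequeues):
  [1] u=0 | in ⊥ | out ⊥ | ==
  [2] u=1 | in ⊥ | out + | ==
  [3] u=2 | in ⊥ | out ⊥ | ==
  [4] u=3 | in ⊥ | out 0 | prev ⊥ | push {0}
  [5] u=4 | in 0 | out 0 | prev ⊥ | push {1,2,3}
  [6] u=0 | in 0 | out 0 | prev ⊥ | push {}
  [7] u=1 | in 0 | out ⊤ | prev + | push {}
  [8] u=2 | in 0 | out 0 | prev ⊥ | push {}
  [9] u=3 | in 0 | out 0 | ==

Converged values:
  [0] 0
  [1] ⊤
  [2] 0
  [3] 0
  [4] 0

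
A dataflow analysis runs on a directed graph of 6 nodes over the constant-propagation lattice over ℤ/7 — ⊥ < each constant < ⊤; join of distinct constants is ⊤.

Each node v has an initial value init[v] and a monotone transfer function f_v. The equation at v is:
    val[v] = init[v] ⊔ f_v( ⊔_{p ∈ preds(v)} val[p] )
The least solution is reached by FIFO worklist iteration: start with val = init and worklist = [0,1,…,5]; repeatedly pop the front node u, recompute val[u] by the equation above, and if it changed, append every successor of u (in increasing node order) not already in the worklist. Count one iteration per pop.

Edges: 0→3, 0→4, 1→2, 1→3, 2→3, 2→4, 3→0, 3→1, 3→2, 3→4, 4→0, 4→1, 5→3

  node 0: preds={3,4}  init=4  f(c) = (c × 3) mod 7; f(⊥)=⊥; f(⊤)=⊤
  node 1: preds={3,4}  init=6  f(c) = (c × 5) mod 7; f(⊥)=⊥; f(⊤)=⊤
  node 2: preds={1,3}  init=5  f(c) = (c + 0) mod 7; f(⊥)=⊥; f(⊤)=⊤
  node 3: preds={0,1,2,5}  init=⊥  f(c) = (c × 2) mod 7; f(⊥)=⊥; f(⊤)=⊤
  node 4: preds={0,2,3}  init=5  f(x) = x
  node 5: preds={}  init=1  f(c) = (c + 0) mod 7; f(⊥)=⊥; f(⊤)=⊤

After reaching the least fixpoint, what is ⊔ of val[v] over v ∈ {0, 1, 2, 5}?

⊤

Iteration log — 9 steps:
  step 1. node 0  ⊔preds=5  new=⊤  old=4  +wl: 
  step 2. node 1  ⊔preds=5  new=⊤  old=6  +wl: 
  step 3. node 2  ⊔preds=⊤  new=⊤  old=5  +wl: 
  step 4. node 3  ⊔preds=⊤  new=⊤  old=⊥  +wl: 0,1,2
  step 5. node 4  ⊔preds=⊤  new=⊤  old=5  +wl: 
  step 6. node 5  ⊔preds=⊥  new=1  stable
  step 7. node 0  ⊔preds=⊤  new=⊤  stable
  step 8. node 1  ⊔preds=⊤  new=⊤  stable
  step 9. node 2  ⊔preds=⊤  new=⊤  stable

Least fixpoint reached:
  node 0: ⊤
  node 1: ⊤
  node 2: ⊤
  node 3: ⊤
  node 4: ⊤
  node 5: 1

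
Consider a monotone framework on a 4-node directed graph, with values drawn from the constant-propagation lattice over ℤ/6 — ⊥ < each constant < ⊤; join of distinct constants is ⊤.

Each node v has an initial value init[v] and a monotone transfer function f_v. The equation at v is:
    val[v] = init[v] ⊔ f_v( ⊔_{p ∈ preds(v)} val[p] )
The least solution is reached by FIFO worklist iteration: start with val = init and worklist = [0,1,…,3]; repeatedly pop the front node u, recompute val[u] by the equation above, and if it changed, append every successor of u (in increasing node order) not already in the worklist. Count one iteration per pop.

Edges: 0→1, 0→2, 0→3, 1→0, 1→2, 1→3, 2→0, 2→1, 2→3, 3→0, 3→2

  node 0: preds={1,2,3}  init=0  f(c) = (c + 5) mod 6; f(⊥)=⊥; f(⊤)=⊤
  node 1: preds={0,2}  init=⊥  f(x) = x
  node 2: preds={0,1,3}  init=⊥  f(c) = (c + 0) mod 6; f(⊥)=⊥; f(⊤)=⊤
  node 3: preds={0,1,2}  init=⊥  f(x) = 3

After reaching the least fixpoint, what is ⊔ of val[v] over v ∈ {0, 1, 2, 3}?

Iteration log — 10 steps:
  step 1. node 0  ⊔preds=⊥  new=0  stable
  step 2. node 1  ⊔preds=0  new=0  old=⊥  +wl: 0
  step 3. node 2  ⊔preds=0  new=0  old=⊥  +wl: 1
  step 4. node 3  ⊔preds=0  new=3  old=⊥  +wl: 2
  step 5. node 0  ⊔preds=⊤  new=⊤  old=0  +wl: 3
  step 6. node 1  ⊔preds=⊤  new=⊤  old=0  +wl: 0
  step 7. node 2  ⊔preds=⊤  new=⊤  old=0  +wl: 1
  step 8. node 3  ⊔preds=⊤  new=3  stable
  step 9. node 0  ⊔preds=⊤  new=⊤  stable
  step 10. node 1  ⊔preds=⊤  new=⊤  stable

Least fixpoint reached:
  node 0: ⊤
  node 1: ⊤
  node 2: ⊤
  node 3: 3

⊤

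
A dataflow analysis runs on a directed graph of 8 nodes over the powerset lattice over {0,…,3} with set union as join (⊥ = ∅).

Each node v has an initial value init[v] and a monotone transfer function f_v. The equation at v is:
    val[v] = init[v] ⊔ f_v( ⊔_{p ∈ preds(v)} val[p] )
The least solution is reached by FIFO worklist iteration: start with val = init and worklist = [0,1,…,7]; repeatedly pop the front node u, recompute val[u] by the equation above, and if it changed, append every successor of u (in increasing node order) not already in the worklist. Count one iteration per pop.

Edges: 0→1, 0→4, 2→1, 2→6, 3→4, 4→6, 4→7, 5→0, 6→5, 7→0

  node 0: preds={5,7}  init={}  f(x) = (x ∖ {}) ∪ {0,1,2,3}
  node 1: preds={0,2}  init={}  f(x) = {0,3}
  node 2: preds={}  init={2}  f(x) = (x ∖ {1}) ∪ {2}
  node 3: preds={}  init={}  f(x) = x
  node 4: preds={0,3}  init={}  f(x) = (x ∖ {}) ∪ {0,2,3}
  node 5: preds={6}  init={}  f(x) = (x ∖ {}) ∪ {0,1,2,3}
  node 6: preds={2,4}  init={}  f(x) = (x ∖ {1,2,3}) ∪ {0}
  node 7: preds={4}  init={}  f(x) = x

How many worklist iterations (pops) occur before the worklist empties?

10

Iteration log — 10 steps:
  step 1. node 0  ⊔preds={}  new={0,1,2,3}  old={}  +wl: 
  step 2. node 1  ⊔preds={0,1,2,3}  new={0,3}  old={}  +wl: 
  step 3. node 2  ⊔preds={}  new={2}  stable
  step 4. node 3  ⊔preds={}  new={}  stable
  step 5. node 4  ⊔preds={0,1,2,3}  new={0,1,2,3}  old={}  +wl: 
  step 6. node 5  ⊔preds={}  new={0,1,2,3}  old={}  +wl: 0
  step 7. node 6  ⊔preds={0,1,2,3}  new={0}  old={}  +wl: 5
  step 8. node 7  ⊔preds={0,1,2,3}  new={0,1,2,3}  old={}  +wl: 
  step 9. node 0  ⊔preds={0,1,2,3}  new={0,1,2,3}  stable
  step 10. node 5  ⊔preds={0}  new={0,1,2,3}  stable

Least fixpoint reached:
  node 0: {0,1,2,3}
  node 1: {0,3}
  node 2: {2}
  node 3: {}
  node 4: {0,1,2,3}
  node 5: {0,1,2,3}
  node 6: {0}
  node 7: {0,1,2,3}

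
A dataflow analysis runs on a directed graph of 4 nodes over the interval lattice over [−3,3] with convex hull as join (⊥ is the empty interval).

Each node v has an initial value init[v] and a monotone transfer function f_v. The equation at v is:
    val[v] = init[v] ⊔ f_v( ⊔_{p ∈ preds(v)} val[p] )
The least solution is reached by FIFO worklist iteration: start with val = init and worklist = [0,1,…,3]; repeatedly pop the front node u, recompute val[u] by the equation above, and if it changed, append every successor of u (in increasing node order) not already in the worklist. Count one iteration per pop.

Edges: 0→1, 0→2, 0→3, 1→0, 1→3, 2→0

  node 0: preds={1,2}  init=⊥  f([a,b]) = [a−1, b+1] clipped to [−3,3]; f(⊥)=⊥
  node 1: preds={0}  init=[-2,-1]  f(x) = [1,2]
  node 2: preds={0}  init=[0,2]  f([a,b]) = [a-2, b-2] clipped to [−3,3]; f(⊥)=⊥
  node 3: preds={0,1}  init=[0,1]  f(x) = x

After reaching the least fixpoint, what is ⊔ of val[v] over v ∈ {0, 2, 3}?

Trace (5 dequeues):
  [1] u=0 | in [-2,2] | out [-3,3] | prev ⊥ | push {}
  [2] u=1 | in [-3,3] | out [-2,2] | prev [-2,-1] | push {0}
  [3] u=2 | in [-3,3] | out [-3,2] | prev [0,2] | push {}
  [4] u=3 | in [-3,3] | out [-3,3] | prev [0,1] | push {}
  [5] u=0 | in [-3,2] | out [-3,3] | ==

Converged values:
  [0] [-3,3]
  [1] [-2,2]
  [2] [-3,2]
  [3] [-3,3]

[-3,3]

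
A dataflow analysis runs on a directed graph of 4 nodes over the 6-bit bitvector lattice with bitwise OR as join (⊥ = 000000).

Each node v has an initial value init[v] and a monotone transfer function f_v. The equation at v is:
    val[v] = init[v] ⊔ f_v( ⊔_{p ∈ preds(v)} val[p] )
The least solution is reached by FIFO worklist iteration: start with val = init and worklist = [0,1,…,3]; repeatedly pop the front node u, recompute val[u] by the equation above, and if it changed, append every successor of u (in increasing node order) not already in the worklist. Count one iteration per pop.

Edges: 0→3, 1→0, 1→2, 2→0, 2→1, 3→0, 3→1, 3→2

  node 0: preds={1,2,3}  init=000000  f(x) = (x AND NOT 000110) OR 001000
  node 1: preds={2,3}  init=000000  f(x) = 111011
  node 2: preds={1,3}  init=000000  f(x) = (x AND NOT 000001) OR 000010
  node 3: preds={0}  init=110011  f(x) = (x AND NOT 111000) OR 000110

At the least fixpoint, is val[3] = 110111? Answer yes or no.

yes

Worklist (9 pops):
  #1 pop 0: in=110011 → 111001 (was 000000); enqueue []
  #2 pop 1: in=110011 → 111011 (was 000000); enqueue [0]
  #3 pop 2: in=111011 → 111010 (was 000000); enqueue [1]
  #4 pop 3: in=111001 → 110111 (was 110011); enqueue [2]
  #5 pop 0: in=111111 → 111001 (no change)
  #6 pop 1: in=111111 → 111011 (no change)
  #7 pop 2: in=111111 → 111110 (was 111010); enqueue [0,1]
  #8 pop 0: in=111111 → 111001 (no change)
  #9 pop 1: in=111111 → 111011 (no change)

Fixpoint:
  val[0] = 111001
  val[1] = 111011
  val[2] = 111110
  val[3] = 110111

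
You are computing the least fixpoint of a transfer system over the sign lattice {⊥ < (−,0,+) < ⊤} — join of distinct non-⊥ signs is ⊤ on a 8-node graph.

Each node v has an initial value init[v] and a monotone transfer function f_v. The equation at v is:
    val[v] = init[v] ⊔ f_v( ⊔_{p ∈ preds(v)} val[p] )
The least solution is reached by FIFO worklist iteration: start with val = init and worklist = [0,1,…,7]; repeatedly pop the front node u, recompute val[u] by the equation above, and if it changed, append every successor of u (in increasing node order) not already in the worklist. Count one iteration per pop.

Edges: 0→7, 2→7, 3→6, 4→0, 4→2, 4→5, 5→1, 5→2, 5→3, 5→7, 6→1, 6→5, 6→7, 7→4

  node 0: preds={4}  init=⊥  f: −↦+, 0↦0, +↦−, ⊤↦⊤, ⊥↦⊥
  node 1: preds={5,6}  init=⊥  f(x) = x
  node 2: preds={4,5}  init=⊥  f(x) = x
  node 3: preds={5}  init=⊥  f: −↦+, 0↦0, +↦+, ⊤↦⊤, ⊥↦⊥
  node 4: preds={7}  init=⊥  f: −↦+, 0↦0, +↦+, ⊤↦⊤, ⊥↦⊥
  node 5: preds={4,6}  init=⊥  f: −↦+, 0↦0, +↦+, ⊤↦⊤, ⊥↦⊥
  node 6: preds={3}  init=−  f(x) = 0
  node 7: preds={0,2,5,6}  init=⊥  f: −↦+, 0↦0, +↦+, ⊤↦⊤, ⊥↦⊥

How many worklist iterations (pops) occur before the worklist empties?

Worklist (22 pops):
  #1 pop 0: in=⊥ → ⊥ (no change)
  #2 pop 1: in=− → − (was ⊥); enqueue []
  #3 pop 2: in=⊥ → ⊥ (no change)
  #4 pop 3: in=⊥ → ⊥ (no change)
  #5 pop 4: in=⊥ → ⊥ (no change)
  #6 pop 5: in=− → + (was ⊥); enqueue [1,2,3]
  #7 pop 6: in=⊥ → ⊤ (was −); enqueue [5]
  #8 pop 7: in=⊤ → ⊤ (was ⊥); enqueue [4]
  #9 pop 1: in=⊤ → ⊤ (was −); enqueue []
  #10 pop 2: in=+ → + (was ⊥); enqueue [7]
  #11 pop 3: in=+ → + (was ⊥); enqueue [6]
  #12 pop 5: in=⊤ → ⊤ (was +); enqueue [1,2,3]
  #13 pop 4: in=⊤ → ⊤ (was ⊥); enqueue [0,5]
  #14 pop 7: in=⊤ → ⊤ (no change)
  #15 pop 6: in=+ → ⊤ (no change)
  #16 pop 1: in=⊤ → ⊤ (no change)
  #17 pop 2: in=⊤ → ⊤ (was +); enqueue [7]
  #18 pop 3: in=⊤ → ⊤ (was +); enqueue [6]
  #19 pop 0: in=⊤ → ⊤ (was ⊥); enqueue []
  #20 pop 5: in=⊤ → ⊤ (no change)
  #21 pop 7: in=⊤ → ⊤ (no change)
  #22 pop 6: in=⊤ → ⊤ (no change)

Fixpoint:
  val[0] = ⊤
  val[1] = ⊤
  val[2] = ⊤
  val[3] = ⊤
  val[4] = ⊤
  val[5] = ⊤
  val[6] = ⊤
  val[7] = ⊤

22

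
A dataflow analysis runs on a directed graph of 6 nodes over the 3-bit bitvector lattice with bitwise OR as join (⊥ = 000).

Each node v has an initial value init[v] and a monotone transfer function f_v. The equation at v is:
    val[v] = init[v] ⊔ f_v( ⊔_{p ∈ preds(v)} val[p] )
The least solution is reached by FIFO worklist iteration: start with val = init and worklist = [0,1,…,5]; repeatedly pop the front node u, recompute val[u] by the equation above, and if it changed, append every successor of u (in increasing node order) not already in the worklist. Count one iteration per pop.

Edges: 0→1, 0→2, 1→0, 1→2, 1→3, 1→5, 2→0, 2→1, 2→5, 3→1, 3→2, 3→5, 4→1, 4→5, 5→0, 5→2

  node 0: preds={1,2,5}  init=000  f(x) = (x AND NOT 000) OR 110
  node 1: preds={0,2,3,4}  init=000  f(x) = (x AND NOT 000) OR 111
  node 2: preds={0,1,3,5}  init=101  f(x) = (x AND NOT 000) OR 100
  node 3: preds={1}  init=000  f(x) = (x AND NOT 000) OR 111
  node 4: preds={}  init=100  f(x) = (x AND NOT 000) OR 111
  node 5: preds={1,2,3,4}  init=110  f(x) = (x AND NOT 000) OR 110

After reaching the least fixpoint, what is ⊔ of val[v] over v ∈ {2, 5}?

111

Iteration log — 9 steps:
  step 1. node 0  ⊔preds=111  new=111  old=000  +wl: 
  step 2. node 1  ⊔preds=111  new=111  old=000  +wl: 0
  step 3. node 2  ⊔preds=111  new=111  old=101  +wl: 1
  step 4. node 3  ⊔preds=111  new=111  old=000  +wl: 2
  step 5. node 4  ⊔preds=000  new=111  old=100  +wl: 
  step 6. node 5  ⊔preds=111  new=111  old=110  +wl: 
  step 7. node 0  ⊔preds=111  new=111  stable
  step 8. node 1  ⊔preds=111  new=111  stable
  step 9. node 2  ⊔preds=111  new=111  stable

Least fixpoint reached:
  node 0: 111
  node 1: 111
  node 2: 111
  node 3: 111
  node 4: 111
  node 5: 111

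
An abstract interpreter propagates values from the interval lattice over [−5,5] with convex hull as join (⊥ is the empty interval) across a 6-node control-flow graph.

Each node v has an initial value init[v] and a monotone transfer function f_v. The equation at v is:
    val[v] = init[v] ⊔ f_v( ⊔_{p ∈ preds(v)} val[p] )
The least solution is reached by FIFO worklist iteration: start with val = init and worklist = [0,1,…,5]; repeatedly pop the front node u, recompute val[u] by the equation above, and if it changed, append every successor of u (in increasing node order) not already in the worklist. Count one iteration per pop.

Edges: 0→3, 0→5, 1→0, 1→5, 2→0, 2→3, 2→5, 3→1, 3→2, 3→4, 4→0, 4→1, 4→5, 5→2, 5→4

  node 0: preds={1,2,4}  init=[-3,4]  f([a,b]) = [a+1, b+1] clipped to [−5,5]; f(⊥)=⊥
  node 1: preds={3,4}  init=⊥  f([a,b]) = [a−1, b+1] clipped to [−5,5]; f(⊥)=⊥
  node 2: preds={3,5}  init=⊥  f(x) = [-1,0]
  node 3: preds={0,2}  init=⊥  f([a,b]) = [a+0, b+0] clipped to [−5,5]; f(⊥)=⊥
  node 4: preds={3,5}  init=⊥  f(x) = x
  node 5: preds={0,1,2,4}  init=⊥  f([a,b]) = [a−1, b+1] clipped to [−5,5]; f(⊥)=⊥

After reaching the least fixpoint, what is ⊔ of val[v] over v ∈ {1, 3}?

Trace (23 dequeues):
  [1] u=0 | in ⊥ | out [-3,4] | ==
  [2] u=1 | in ⊥ | out ⊥ | ==
  [3] u=2 | in ⊥ | out [-1,0] | prev ⊥ | push {0}
  [4] u=3 | in [-3,4] | out [-3,4] | prev ⊥ | push {1,2}
  [5] u=4 | in [-3,4] | out [-3,4] | prev ⊥ | push {}
  [6] u=5 | in [-3,4] | out [-4,5] | prev ⊥ | push {4}
  [7] u=0 | in [-3,4] | out [-3,5] | prev [-3,4] | push {3,5}
  [8] u=1 | in [-3,4] | out [-4,5] | prev ⊥ | push {0}
  [9] u=2 | in [-4,5] | out [-1,0] | ==
  [10] u=4 | in [-4,5] | out [-4,5] | prev [-3,4] | push {1}
  [11] u=3 | in [-3,5] | out [-3,5] | prev [-3,4] | push {2,4}
  [12] u=5 | in [-4,5] | out [-5,5] | prev [-4,5] | push {}
  [13] u=0 | in [-4,5] | out [-3,5] | ==
  [14] u=1 | in [-4,5] | out [-5,5] | prev [-4,5] | push {0,5}
  [15] u=2 | in [-5,5] | out [-1,0] | ==
  [16] u=4 | in [-5,5] | out [-5,5] | prev [-4,5] | push {1}
  [17] u=0 | in [-5,5] | out [-4,5] | prev [-3,5] | push {3}
  [18] u=5 | in [-5,5] | out [-5,5] | ==
  [19] u=1 | in [-5,5] | out [-5,5] | ==
  [20] u=3 | in [-4,5] | out [-4,5] | prev [-3,5] | push {1,2,4}
  [21] u=1 | in [-5,5] | out [-5,5] | ==
  [22] u=2 | in [-5,5] | out [-1,0] | ==
  [23] u=4 | in [-5,5] | out [-5,5] | ==

Converged values:
  [0] [-4,5]
  [1] [-5,5]
  [2] [-1,0]
  [3] [-4,5]
  [4] [-5,5]
  [5] [-5,5]

[-5,5]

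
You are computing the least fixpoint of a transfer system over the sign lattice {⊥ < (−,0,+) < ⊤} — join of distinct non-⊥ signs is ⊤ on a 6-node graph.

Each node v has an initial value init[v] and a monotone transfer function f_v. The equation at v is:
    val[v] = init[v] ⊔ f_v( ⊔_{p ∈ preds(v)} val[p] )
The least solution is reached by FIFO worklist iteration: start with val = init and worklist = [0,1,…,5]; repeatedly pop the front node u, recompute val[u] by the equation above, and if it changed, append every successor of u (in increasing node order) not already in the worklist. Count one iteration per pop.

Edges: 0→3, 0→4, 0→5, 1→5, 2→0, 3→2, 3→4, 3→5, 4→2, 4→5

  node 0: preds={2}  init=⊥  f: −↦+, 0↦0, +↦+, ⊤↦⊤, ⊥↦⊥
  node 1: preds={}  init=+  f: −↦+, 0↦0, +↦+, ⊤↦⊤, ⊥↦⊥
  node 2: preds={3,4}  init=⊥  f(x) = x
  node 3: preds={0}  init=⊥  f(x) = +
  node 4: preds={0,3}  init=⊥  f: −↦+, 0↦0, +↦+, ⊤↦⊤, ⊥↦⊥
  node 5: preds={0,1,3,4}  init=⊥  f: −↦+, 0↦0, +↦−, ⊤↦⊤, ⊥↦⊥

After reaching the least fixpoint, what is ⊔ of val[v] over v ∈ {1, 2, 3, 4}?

+

Trace (11 dequeues):
  [1] u=0 | in ⊥ | out ⊥ | ==
  [2] u=1 | in ⊥ | out + | ==
  [3] u=2 | in ⊥ | out ⊥ | ==
  [4] u=3 | in ⊥ | out + | prev ⊥ | push {2}
  [5] u=4 | in + | out + | prev ⊥ | push {}
  [6] u=5 | in + | out − | prev ⊥ | push {}
  [7] u=2 | in + | out + | prev ⊥ | push {0}
  [8] u=0 | in + | out + | prev ⊥ | push {3,4,5}
  [9] u=3 | in + | out + | ==
  [10] u=4 | in + | out + | ==
  [11] u=5 | in + | out − | ==

Converged values:
  [0] +
  [1] +
  [2] +
  [3] +
  [4] +
  [5] −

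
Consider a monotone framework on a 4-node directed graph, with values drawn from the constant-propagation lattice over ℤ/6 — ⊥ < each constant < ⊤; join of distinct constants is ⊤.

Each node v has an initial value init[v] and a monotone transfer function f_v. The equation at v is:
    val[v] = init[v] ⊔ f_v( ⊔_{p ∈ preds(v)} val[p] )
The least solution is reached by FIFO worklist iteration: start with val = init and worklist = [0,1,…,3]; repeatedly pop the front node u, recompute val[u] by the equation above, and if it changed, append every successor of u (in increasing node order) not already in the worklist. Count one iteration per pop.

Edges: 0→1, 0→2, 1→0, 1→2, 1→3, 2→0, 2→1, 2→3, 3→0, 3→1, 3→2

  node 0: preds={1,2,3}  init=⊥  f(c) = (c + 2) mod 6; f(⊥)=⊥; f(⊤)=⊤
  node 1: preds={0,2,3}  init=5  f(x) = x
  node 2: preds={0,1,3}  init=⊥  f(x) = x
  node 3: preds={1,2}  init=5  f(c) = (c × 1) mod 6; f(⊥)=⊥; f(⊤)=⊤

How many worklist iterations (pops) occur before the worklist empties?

7

Worklist (7 pops):
  #1 pop 0: in=5 → 1 (was ⊥); enqueue []
  #2 pop 1: in=⊤ → ⊤ (was 5); enqueue [0]
  #3 pop 2: in=⊤ → ⊤ (was ⊥); enqueue [1]
  #4 pop 3: in=⊤ → ⊤ (was 5); enqueue [2]
  #5 pop 0: in=⊤ → ⊤ (was 1); enqueue []
  #6 pop 1: in=⊤ → ⊤ (no change)
  #7 pop 2: in=⊤ → ⊤ (no change)

Fixpoint:
  val[0] = ⊤
  val[1] = ⊤
  val[2] = ⊤
  val[3] = ⊤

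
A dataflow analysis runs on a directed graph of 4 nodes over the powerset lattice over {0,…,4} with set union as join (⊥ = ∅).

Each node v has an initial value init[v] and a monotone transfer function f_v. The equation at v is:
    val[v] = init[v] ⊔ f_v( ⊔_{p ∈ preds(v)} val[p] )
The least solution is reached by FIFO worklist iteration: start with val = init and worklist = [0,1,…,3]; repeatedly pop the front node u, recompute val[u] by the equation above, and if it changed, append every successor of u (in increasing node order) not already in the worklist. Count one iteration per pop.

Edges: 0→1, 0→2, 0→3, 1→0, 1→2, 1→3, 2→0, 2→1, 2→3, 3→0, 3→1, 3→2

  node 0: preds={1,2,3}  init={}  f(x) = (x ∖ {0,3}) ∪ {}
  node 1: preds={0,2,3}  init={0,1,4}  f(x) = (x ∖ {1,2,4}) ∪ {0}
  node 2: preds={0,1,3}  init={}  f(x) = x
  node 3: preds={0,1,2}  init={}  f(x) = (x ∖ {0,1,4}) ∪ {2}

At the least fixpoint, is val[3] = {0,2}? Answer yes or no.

no

Worklist (10 pops):
  #1 pop 0: in={0,1,4} → {1,4} (was {}); enqueue []
  #2 pop 1: in={1,4} → {0,1,4} (no change)
  #3 pop 2: in={0,1,4} → {0,1,4} (was {}); enqueue [0,1]
  #4 pop 3: in={0,1,4} → {2} (was {}); enqueue [2]
  #5 pop 0: in={0,1,2,4} → {1,2,4} (was {1,4}); enqueue [3]
  #6 pop 1: in={0,1,2,4} → {0,1,4} (no change)
  #7 pop 2: in={0,1,2,4} → {0,1,2,4} (was {0,1,4}); enqueue [0,1]
  #8 pop 3: in={0,1,2,4} → {2} (no change)
  #9 pop 0: in={0,1,2,4} → {1,2,4} (no change)
  #10 pop 1: in={0,1,2,4} → {0,1,4} (no change)

Fixpoint:
  val[0] = {1,2,4}
  val[1] = {0,1,4}
  val[2] = {0,1,2,4}
  val[3] = {2}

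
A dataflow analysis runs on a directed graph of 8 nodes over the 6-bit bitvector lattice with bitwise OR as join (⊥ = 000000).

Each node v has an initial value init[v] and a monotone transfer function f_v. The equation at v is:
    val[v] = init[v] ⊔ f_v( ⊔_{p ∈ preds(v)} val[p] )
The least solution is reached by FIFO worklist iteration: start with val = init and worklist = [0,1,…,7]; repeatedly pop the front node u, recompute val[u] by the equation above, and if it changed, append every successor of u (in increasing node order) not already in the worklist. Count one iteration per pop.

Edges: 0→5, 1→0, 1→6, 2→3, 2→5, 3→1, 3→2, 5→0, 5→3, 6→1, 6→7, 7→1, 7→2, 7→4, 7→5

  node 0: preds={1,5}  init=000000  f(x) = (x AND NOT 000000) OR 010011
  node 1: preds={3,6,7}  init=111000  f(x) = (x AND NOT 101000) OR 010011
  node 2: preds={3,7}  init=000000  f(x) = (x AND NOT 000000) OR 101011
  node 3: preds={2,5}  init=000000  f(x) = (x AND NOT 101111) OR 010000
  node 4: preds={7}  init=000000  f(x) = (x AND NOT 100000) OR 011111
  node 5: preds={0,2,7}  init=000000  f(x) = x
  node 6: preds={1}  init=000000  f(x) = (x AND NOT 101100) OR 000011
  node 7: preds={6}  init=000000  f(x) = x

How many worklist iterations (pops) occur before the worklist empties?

Worklist (14 pops):
  #1 pop 0: in=111000 → 111011 (was 000000); enqueue []
  #2 pop 1: in=000000 → 111011 (was 111000); enqueue [0]
  #3 pop 2: in=000000 → 101011 (was 000000); enqueue []
  #4 pop 3: in=101011 → 010000 (was 000000); enqueue [1,2]
  #5 pop 4: in=000000 → 011111 (was 000000); enqueue []
  #6 pop 5: in=111011 → 111011 (was 000000); enqueue [3]
  #7 pop 6: in=111011 → 010011 (was 000000); enqueue []
  #8 pop 7: in=010011 → 010011 (was 000000); enqueue [4,5]
  #9 pop 0: in=111011 → 111011 (no change)
  #10 pop 1: in=010011 → 111011 (no change)
  #11 pop 2: in=010011 → 111011 (was 101011); enqueue []
  #12 pop 3: in=111011 → 010000 (no change)
  #13 pop 4: in=010011 → 011111 (no change)
  #14 pop 5: in=111011 → 111011 (no change)

Fixpoint:
  val[0] = 111011
  val[1] = 111011
  val[2] = 111011
  val[3] = 010000
  val[4] = 011111
  val[5] = 111011
  val[6] = 010011
  val[7] = 010011

14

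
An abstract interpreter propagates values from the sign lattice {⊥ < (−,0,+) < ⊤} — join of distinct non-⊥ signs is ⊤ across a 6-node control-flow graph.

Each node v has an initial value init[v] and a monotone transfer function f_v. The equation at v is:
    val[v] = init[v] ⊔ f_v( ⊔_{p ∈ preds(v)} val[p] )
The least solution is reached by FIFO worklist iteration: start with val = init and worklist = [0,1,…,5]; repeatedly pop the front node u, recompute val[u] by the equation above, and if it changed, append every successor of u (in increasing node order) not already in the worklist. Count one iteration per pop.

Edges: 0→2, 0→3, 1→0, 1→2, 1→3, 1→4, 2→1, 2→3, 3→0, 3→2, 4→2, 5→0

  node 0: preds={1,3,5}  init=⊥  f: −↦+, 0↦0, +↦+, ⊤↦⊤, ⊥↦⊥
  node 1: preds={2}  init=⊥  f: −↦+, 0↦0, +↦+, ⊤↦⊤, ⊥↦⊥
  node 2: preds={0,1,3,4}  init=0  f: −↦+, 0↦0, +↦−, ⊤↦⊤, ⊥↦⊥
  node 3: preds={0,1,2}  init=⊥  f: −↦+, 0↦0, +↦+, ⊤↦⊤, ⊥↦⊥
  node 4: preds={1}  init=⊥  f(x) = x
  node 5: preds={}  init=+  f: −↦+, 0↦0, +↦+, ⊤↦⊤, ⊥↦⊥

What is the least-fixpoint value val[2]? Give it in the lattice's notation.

Trace (13 dequeues):
  [1] u=0 | in + | out + | prev ⊥ | push {}
  [2] u=1 | in 0 | out 0 | prev ⊥ | push {0}
  [3] u=2 | in ⊤ | out ⊤ | prev 0 | push {1}
  [4] u=3 | in ⊤ | out ⊤ | prev ⊥ | push {2}
  [5] u=4 | in 0 | out 0 | prev ⊥ | push {}
  [6] u=5 | in ⊥ | out + | ==
  [7] u=0 | in ⊤ | out ⊤ | prev + | push {3}
  [8] u=1 | in ⊤ | out ⊤ | prev 0 | push {0,4}
  [9] u=2 | in ⊤ | out ⊤ | ==
  [10] u=3 | in ⊤ | out ⊤ | ==
  [11] u=0 | in ⊤ | out ⊤ | ==
  [12] u=4 | in ⊤ | out ⊤ | prev 0 | push {2}
  [13] u=2 | in ⊤ | out ⊤ | ==

Converged values:
  [0] ⊤
  [1] ⊤
  [2] ⊤
  [3] ⊤
  [4] ⊤
  [5] +

⊤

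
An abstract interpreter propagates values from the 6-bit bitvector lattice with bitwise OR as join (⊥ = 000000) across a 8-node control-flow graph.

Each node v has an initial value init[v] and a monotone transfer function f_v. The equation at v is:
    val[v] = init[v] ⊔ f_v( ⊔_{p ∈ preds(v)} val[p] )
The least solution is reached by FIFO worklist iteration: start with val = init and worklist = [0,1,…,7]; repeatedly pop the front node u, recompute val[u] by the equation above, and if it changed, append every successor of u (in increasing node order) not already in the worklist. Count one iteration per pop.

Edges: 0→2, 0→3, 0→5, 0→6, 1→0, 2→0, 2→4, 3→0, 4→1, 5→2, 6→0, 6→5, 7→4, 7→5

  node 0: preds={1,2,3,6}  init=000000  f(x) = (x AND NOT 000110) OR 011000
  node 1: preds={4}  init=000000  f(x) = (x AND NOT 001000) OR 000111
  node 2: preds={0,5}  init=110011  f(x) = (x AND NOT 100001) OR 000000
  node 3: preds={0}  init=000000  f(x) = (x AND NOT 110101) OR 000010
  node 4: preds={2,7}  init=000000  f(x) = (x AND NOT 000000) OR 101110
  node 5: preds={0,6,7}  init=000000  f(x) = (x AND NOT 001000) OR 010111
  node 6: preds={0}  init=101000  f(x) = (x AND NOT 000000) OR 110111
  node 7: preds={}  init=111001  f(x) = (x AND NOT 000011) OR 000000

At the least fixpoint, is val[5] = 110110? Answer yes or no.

no

Iteration log — 14 steps:
  step 1. node 0  ⊔preds=111011  new=111001  old=000000  +wl: 
  step 2. node 1  ⊔preds=000000  new=000111  old=000000  +wl: 0
  step 3. node 2  ⊔preds=111001  new=111011  old=110011  +wl: 
  step 4. node 3  ⊔preds=111001  new=001010  old=000000  +wl: 
  step 5. node 4  ⊔preds=111011  new=111111  old=000000  +wl: 1
  step 6. node 5  ⊔preds=111001  new=110111  old=000000  +wl: 2
  step 7. node 6  ⊔preds=111001  new=111111  old=101000  +wl: 5
  step 8. node 7  ⊔preds=000000  new=111001  stable
  step 9. node 0  ⊔preds=111111  new=111001  stable
  step 10. node 1  ⊔preds=111111  new=110111  old=000111  +wl: 0
  step 11. node 2  ⊔preds=111111  new=111111  old=111011  +wl: 4
  step 12. node 5  ⊔preds=111111  new=110111  stable
  step 13. node 0  ⊔preds=111111  new=111001  stable
  step 14. node 4  ⊔preds=111111  new=111111  stable

Least fixpoint reached:
  node 0: 111001
  node 1: 110111
  node 2: 111111
  node 3: 001010
  node 4: 111111
  node 5: 110111
  node 6: 111111
  node 7: 111001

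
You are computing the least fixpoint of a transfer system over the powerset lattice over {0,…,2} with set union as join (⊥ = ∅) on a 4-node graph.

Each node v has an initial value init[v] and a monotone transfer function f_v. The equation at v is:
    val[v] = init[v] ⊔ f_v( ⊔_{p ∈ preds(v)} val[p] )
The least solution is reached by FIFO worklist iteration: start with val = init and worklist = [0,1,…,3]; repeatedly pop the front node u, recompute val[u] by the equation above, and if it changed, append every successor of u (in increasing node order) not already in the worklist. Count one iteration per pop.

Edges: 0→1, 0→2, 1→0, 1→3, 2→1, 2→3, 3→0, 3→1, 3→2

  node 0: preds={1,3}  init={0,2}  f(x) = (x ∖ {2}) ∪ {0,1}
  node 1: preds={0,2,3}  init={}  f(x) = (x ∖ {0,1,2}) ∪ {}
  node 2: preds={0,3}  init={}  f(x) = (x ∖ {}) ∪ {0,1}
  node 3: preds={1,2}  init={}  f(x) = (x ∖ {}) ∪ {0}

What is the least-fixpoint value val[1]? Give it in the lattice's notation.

{}

Iteration log — 7 steps:
  step 1. node 0  ⊔preds={}  new={0,1,2}  old={0,2}  +wl: 
  step 2. node 1  ⊔preds={0,1,2}  new={}  stable
  step 3. node 2  ⊔preds={0,1,2}  new={0,1,2}  old={}  +wl: 1
  step 4. node 3  ⊔preds={0,1,2}  new={0,1,2}  old={}  +wl: 0,2
  step 5. node 1  ⊔preds={0,1,2}  new={}  stable
  step 6. node 0  ⊔preds={0,1,2}  new={0,1,2}  stable
  step 7. node 2  ⊔preds={0,1,2}  new={0,1,2}  stable

Least fixpoint reached:
  node 0: {0,1,2}
  node 1: {}
  node 2: {0,1,2}
  node 3: {0,1,2}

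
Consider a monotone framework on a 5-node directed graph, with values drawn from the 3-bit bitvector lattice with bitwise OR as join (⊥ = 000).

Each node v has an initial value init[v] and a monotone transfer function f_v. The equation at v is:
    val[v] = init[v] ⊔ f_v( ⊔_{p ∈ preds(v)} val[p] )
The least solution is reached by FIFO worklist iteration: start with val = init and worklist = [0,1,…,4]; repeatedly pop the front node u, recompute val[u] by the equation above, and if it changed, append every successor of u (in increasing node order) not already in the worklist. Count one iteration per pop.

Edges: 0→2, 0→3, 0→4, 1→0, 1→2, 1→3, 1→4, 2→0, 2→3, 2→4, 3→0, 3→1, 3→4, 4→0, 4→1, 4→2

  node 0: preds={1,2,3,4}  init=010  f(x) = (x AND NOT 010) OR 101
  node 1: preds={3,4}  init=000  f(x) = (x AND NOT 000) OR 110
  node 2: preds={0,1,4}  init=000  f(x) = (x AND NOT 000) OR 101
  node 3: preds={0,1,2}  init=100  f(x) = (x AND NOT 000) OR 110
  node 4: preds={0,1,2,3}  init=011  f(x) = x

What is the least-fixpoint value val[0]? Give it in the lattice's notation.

111

Iteration log — 8 steps:
  step 1. node 0  ⊔preds=111  new=111  old=010  +wl: 
  step 2. node 1  ⊔preds=111  new=111  old=000  +wl: 0
  step 3. node 2  ⊔preds=111  new=111  old=000  +wl: 
  step 4. node 3  ⊔preds=111  new=111  old=100  +wl: 1
  step 5. node 4  ⊔preds=111  new=111  old=011  +wl: 2
  step 6. node 0  ⊔preds=111  new=111  stable
  step 7. node 1  ⊔preds=111  new=111  stable
  step 8. node 2  ⊔preds=111  new=111  stable

Least fixpoint reached:
  node 0: 111
  node 1: 111
  node 2: 111
  node 3: 111
  node 4: 111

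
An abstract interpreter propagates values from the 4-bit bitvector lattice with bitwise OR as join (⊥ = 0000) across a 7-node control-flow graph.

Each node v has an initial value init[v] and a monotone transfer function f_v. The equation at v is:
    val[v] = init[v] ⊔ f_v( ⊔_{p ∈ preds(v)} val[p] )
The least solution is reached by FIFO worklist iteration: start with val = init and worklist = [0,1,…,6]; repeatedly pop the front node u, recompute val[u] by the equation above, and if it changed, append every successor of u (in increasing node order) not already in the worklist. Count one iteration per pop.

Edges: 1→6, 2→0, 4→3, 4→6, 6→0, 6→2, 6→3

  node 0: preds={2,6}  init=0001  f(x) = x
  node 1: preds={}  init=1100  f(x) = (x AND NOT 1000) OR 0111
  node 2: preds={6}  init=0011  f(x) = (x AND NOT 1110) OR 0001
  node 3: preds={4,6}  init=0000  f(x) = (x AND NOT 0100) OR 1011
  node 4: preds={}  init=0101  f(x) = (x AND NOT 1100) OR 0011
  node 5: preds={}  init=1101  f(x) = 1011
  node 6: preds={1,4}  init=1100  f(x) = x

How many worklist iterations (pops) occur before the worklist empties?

Worklist (10 pops):
  #1 pop 0: in=1111 → 1111 (was 0001); enqueue []
  #2 pop 1: in=0000 → 1111 (was 1100); enqueue []
  #3 pop 2: in=1100 → 0011 (no change)
  #4 pop 3: in=1101 → 1011 (was 0000); enqueue []
  #5 pop 4: in=0000 → 0111 (was 0101); enqueue [3]
  #6 pop 5: in=0000 → 1111 (was 1101); enqueue []
  #7 pop 6: in=1111 → 1111 (was 1100); enqueue [0,2]
  #8 pop 3: in=1111 → 1011 (no change)
  #9 pop 0: in=1111 → 1111 (no change)
  #10 pop 2: in=1111 → 0011 (no change)

Fixpoint:
  val[0] = 1111
  val[1] = 1111
  val[2] = 0011
  val[3] = 1011
  val[4] = 0111
  val[5] = 1111
  val[6] = 1111

10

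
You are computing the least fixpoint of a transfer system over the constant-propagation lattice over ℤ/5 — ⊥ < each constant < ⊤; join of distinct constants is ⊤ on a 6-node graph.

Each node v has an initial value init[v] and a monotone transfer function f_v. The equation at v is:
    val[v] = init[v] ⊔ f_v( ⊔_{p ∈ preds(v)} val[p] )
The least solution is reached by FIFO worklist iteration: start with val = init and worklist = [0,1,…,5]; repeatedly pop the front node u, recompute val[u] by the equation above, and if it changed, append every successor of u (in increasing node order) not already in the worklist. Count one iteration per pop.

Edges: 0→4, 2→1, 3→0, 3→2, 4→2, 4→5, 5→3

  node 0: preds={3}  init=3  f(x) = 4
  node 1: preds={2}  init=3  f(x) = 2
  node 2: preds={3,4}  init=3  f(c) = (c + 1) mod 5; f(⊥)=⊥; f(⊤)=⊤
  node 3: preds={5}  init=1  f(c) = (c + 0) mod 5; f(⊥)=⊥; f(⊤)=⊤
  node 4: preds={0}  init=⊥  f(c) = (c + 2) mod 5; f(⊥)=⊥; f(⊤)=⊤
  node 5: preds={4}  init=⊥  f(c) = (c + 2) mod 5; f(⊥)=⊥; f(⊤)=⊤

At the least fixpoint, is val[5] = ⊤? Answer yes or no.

Iteration log — 11 steps:
  step 1. node 0  ⊔preds=1  new=⊤  old=3  +wl: 
  step 2. node 1  ⊔preds=3  new=⊤  old=3  +wl: 
  step 3. node 2  ⊔preds=1  new=⊤  old=3  +wl: 1
  step 4. node 3  ⊔preds=⊥  new=1  stable
  step 5. node 4  ⊔preds=⊤  new=⊤  old=⊥  +wl: 2
  step 6. node 5  ⊔preds=⊤  new=⊤  old=⊥  +wl: 3
  step 7. node 1  ⊔preds=⊤  new=⊤  stable
  step 8. node 2  ⊔preds=⊤  new=⊤  stable
  step 9. node 3  ⊔preds=⊤  new=⊤  old=1  +wl: 0,2
  step 10. node 0  ⊔preds=⊤  new=⊤  stable
  step 11. node 2  ⊔preds=⊤  new=⊤  stable

Least fixpoint reached:
  node 0: ⊤
  node 1: ⊤
  node 2: ⊤
  node 3: ⊤
  node 4: ⊤
  node 5: ⊤

yes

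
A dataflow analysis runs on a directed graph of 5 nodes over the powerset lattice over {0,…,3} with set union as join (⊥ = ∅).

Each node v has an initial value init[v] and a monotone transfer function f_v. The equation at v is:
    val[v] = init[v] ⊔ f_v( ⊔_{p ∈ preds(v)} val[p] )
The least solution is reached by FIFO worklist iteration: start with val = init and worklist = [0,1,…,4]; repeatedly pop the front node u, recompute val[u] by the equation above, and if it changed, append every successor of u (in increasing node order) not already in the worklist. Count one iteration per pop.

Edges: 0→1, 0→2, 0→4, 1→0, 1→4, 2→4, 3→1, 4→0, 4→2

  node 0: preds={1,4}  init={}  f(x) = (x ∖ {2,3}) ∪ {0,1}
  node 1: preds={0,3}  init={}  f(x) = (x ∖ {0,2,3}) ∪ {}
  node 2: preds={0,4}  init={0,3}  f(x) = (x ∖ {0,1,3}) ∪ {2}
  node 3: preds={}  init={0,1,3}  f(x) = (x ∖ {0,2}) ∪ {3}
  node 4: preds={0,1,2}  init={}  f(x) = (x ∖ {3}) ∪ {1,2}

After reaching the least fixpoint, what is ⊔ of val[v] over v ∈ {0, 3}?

Worklist (7 pops):
  #1 pop 0: in={} → {0,1} (was {}); enqueue []
  #2 pop 1: in={0,1,3} → {1} (was {}); enqueue [0]
  #3 pop 2: in={0,1} → {0,2,3} (was {0,3}); enqueue []
  #4 pop 3: in={} → {0,1,3} (no change)
  #5 pop 4: in={0,1,2,3} → {0,1,2} (was {}); enqueue [2]
  #6 pop 0: in={0,1,2} → {0,1} (no change)
  #7 pop 2: in={0,1,2} → {0,2,3} (no change)

Fixpoint:
  val[0] = {0,1}
  val[1] = {1}
  val[2] = {0,2,3}
  val[3] = {0,1,3}
  val[4] = {0,1,2}

{0,1,3}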